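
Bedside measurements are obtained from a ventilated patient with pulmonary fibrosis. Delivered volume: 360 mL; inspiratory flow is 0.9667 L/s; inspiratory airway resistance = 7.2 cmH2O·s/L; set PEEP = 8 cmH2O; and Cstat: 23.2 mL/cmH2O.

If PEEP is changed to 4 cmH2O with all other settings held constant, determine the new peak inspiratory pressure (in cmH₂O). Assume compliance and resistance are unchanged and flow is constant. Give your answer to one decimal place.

26.5

PIP = Vt/C + R·V̇ + PEEP (constant-flow equation of motion).
Only the baseline term changes: ΔPIP = ΔPEEP = 4 − 8 = -4.0 cmH2O.
Original PIP = 360/23.2 + 7.2×0.9667 + 8 = 30.477 cmH2O; new PIP = 30.477 + (-4.0) = 26.477 cmH2O.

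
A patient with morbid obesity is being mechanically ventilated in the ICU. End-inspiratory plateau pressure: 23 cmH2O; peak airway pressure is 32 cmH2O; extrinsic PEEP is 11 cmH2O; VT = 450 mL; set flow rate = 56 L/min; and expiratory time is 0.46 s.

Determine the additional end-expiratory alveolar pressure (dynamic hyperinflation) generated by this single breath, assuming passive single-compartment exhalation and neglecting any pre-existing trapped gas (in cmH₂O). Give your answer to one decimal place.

Flow: 56 L/min ÷ 60 = 0.9333 L/s.
R = (PIP − Pplat)/V̇ = (32 − 23) / 0.9333 = 9.0/0.9333 = 9.643 cmH2O·s/L.
C = Vt/(Pplat − PEEP) = 450.0 / (23 − 11) = 450.0/12.0 = 37.5 mL/cmH2O.
τ = R × C = 9.643 × 0.0375 L/cmH2O = 0.3616 s.
Fraction remaining = e^(−Te/τ) = e^(−0.46/0.3616) = 0.2802; trapped volume = 450.0 × 0.2802 = 126.09 mL.
Additional alveolar pressure from trapping ≈ V_trapped / C = 126.09 / 37.5 = 3.362 cmH2O.

3.4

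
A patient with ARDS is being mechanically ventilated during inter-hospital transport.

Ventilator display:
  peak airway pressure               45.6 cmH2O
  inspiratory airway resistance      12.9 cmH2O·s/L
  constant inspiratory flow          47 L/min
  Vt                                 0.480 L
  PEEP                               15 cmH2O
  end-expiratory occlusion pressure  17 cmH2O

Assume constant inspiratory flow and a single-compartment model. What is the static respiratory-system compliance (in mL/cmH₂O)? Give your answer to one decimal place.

Flow: 47 L/min ÷ 60 = 0.7833 L/s.
Total PEEP = 17 cmH2O (set 15 + intrinsic 2); this is the baseline alveolar pressure.
Equation of motion (constant flow): PIP = Vt/C + R·V̇ + PEEP.
Vt/C = PIP − R·V̇ − PEEP = 45.6 − 12.9×0.7833 − 17 = 45.6 − 10.105 − 17 = 18.495 cmH2O.
C = Vt / 18.495 = 480 / 18.495 = 25.953 mL/cmH2O.

26.0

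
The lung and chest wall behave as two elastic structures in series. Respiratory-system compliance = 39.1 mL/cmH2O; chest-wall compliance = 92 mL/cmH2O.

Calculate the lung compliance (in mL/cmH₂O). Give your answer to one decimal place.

68.0

1/CL = 1/Crs − 1/Ccw.
1/CL = 1/39.1 − 1/92 = 0.01471.
CL = 67.981 mL/cmH2O.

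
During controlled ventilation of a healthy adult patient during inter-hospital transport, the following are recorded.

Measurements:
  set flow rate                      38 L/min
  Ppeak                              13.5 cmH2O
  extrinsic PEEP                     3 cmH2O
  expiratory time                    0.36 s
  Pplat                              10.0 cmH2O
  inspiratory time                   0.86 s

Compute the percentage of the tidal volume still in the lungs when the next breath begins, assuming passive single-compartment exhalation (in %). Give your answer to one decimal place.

Flow: 38 L/min ÷ 60 = 0.6333 L/s.
Vt = flow × Ti = 0.6333 L/s × 0.86 s × 1000 mL/L = 544.64 mL.
R = (PIP − Pplat)/V̇ = (13.5 − 10.0) / 0.6333 = 3.5/0.6333 = 5.527 cmH2O·s/L.
C = Vt/(Pplat − PEEP) = 544.64 / (10.0 − 3) = 544.64/7.0 = 77.806 mL/cmH2O.
τ = R × C = 5.527 × 0.07781 L/cmH2O = 0.4301 s.
Fraction remaining at end-expiration = e^(−Te/τ) = e^(−0.36/0.4301) = 0.433 → 43.3%.

43.3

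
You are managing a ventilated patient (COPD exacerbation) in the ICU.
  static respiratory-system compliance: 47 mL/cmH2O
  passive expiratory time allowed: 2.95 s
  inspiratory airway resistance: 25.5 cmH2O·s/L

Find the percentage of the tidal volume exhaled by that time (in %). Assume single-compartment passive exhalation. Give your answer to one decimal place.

91.5

τ = R × C = 25.5 × 47 mL/cmH2O = 25.5 × 0.047 L/cmH2O = 1.199 s.
Passive exhalation: V(t)/V₀ = e^(−t/τ) = e^(−2.95/1.199) = 0.0854.
Fraction exhaled = 1 − 0.0854 = 0.9146 → 91.46%.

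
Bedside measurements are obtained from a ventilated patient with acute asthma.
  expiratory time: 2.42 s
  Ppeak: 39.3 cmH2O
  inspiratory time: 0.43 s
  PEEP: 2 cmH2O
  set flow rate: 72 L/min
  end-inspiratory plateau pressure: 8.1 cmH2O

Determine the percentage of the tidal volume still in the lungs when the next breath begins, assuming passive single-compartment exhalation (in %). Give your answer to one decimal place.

Flow: 72 L/min ÷ 60 = 1.2 L/s.
Vt = flow × Ti = 1.2 L/s × 0.43 s × 1000 mL/L = 516.0 mL.
R = (PIP − Pplat)/V̇ = (39.3 − 8.1) / 1.2 = 31.2/1.2 = 26.0 cmH2O·s/L.
C = Vt/(Pplat − PEEP) = 516.0 / (8.1 − 2) = 516.0/6.1 = 84.59 mL/cmH2O.
τ = R × C = 26.0 × 0.08459 L/cmH2O = 2.199 s.
Fraction remaining at end-expiration = e^(−Te/τ) = e^(−2.42/2.199) = 0.3327 → 33.27%.

33.3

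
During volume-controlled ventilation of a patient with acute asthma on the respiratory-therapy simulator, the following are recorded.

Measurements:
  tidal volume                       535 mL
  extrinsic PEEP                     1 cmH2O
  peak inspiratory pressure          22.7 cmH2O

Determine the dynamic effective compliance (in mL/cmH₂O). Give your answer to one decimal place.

Dynamic compliance = Vt / (PIP − PEEP) = 535 / (22.7 − 1) = 535 / 21.7 = 24.654 mL/cmH2O.

24.7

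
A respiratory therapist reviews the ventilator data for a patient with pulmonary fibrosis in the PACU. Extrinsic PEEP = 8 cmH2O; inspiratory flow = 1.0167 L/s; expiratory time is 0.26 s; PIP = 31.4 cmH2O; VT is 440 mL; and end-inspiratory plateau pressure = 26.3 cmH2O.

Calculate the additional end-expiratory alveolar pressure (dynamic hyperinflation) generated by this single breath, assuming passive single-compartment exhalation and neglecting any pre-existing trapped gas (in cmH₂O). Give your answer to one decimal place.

R = (PIP − Pplat)/V̇ = (31.4 − 26.3) / 1.0167 = 5.1/1.0167 = 5.016 cmH2O·s/L.
C = Vt/(Pplat − PEEP) = 440.0 / (26.3 − 8) = 440.0/18.3 = 24.044 mL/cmH2O.
τ = R × C = 5.016 × 0.02404 L/cmH2O = 0.1206 s.
Fraction remaining = e^(−Te/τ) = e^(−0.26/0.1206) = 0.1158; trapped volume = 440.0 × 0.1158 = 50.952 mL.
Additional alveolar pressure from trapping ≈ V_trapped / C = 50.952 / 24.044 = 2.119 cmH2O.

2.1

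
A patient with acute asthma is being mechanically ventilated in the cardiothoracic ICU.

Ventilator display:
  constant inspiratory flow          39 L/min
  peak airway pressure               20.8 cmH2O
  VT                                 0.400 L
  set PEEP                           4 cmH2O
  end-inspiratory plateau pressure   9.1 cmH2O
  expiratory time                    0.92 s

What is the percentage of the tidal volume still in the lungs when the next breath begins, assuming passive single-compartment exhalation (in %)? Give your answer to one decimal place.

52.1

Flow: 39 L/min ÷ 60 = 0.65 L/s.
R = (PIP − Pplat)/V̇ = (20.8 − 9.1) / 0.65 = 11.7/0.65 = 18.0 cmH2O·s/L.
C = Vt/(Pplat − PEEP) = 400.0 / (9.1 − 4) = 400.0/5.1 = 78.431 mL/cmH2O.
τ = R × C = 18.0 × 0.07843 L/cmH2O = 1.412 s.
Fraction remaining at end-expiration = e^(−Te/τ) = e^(−0.92/1.412) = 0.5212 → 52.12%.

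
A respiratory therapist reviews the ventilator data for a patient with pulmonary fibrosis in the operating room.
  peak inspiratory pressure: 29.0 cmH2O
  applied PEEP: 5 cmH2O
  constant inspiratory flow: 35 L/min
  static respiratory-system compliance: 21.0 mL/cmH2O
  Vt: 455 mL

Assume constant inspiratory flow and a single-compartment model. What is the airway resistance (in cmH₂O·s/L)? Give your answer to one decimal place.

Flow: 35 L/min ÷ 60 = 0.5833 L/s.
Equation of motion (constant flow): PIP = Vt/C + R·V̇ + PEEP.
R·V̇ = PIP − Vt/C − PEEP = 29.0 − 455/21.0 − 5 = 29.0 − 21.667 − 5 = 2.333 cmH2O.
R = 2.333 / 0.5833 = 4.0 cmH2O·s/L.

4.0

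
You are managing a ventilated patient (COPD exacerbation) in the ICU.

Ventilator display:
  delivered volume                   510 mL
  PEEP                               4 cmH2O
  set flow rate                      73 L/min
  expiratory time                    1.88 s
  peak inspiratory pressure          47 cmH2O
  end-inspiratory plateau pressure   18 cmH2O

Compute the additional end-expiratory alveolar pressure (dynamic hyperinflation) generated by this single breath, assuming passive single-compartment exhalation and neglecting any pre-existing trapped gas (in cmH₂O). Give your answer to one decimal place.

1.6

Flow: 73 L/min ÷ 60 = 1.2167 L/s.
R = (PIP − Pplat)/V̇ = (47 − 18) / 1.2167 = 29.0/1.2167 = 23.835 cmH2O·s/L.
C = Vt/(Pplat − PEEP) = 510.0 / (18 − 4) = 510.0/14.0 = 36.429 mL/cmH2O.
τ = R × C = 23.835 × 0.03643 L/cmH2O = 0.8683 s.
Fraction remaining = e^(−Te/τ) = e^(−1.88/0.8683) = 0.1147; trapped volume = 510.0 × 0.1147 = 58.497 mL.
Additional alveolar pressure from trapping ≈ V_trapped / C = 58.497 / 36.429 = 1.606 cmH2O.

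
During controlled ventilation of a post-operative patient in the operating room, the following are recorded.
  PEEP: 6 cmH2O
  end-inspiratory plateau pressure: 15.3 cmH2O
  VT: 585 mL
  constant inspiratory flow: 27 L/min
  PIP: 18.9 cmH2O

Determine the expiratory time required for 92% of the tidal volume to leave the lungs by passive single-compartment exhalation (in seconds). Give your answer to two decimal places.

1.27

Flow: 27 L/min ÷ 60 = 0.45 L/s.
R = (PIP − Pplat)/V̇ = (18.9 − 15.3) / 0.45 = 3.6/0.45 = 8.0 cmH2O·s/L.
C = Vt/(Pplat − PEEP) = 585.0 / (15.3 − 6) = 585.0/9.3 = 62.903 mL/cmH2O.
τ = R × C = 8.0 × 0.0629 L/cmH2O = 0.5032 s.
t = −τ·ln(1 − 0.92) = −0.5032·ln(0.08) = 1.271 s.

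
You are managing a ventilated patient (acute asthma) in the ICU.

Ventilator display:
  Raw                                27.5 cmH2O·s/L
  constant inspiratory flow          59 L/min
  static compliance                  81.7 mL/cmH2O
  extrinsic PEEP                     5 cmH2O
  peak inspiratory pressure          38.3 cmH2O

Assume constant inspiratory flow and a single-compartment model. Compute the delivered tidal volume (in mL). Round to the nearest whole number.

Flow: 59 L/min ÷ 60 = 0.9833 L/s.
Equation of motion (constant flow): PIP = Vt/C + R·V̇ + PEEP.
Vt/C = PIP − R·V̇ − PEEP = 38.3 − 27.041 − 5 = 6.259 cmH2O.
Vt = C × 6.259 = 81.7 × 6.259 = 511.36 mL.

511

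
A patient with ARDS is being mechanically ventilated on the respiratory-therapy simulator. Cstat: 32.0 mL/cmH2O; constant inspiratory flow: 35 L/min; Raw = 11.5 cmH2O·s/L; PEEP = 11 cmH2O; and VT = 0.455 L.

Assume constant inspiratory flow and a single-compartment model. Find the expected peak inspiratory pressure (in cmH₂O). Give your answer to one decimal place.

Flow: 35 L/min ÷ 60 = 0.5833 L/s.
Equation of motion (constant flow): PIP = Vt/C + R·V̇ + PEEP.
PIP = 455/32.0 + 11.5×0.5833 + 11 = 14.219 + 6.708 + 11 = 31.927 cmH2O.

31.9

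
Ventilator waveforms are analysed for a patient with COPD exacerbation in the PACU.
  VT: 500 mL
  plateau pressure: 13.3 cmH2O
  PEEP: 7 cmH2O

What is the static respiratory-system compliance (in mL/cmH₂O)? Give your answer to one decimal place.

79.4

Cstat = Vt / (Pplat − PEEP) = 500 / (13.3 − 7) = 500 / 6.3 = 79.365 mL/cmH2O.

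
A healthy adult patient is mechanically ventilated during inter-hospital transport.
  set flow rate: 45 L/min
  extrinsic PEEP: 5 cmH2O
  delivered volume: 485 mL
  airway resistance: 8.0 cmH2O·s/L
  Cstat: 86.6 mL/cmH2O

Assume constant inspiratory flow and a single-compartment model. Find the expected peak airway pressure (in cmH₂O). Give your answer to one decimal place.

Flow: 45 L/min ÷ 60 = 0.75 L/s.
Equation of motion (constant flow): PIP = Vt/C + R·V̇ + PEEP.
PIP = 485/86.6 + 8.0×0.75 + 5 = 5.6 + 6.0 + 5 = 16.6 cmH2O.

16.6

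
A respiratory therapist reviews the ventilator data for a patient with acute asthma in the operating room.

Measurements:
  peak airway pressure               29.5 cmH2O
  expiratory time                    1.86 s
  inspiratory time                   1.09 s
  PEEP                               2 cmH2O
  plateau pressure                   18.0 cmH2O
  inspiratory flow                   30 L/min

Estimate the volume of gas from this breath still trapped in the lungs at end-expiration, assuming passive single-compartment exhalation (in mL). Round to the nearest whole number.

Flow: 30 L/min ÷ 60 = 0.5 L/s.
Vt = flow × Ti = 0.5 L/s × 1.09 s × 1000 mL/L = 545.0 mL.
R = (PIP − Pplat)/V̇ = (29.5 − 18.0) / 0.5 = 11.5/0.5 = 23.0 cmH2O·s/L.
C = Vt/(Pplat − PEEP) = 545.0 / (18.0 − 2) = 545.0/16.0 = 34.063 mL/cmH2O.
τ = R × C = 23.0 × 0.03406 L/cmH2O = 0.7834 s.
Fraction remaining = e^(−Te/τ) = e^(−1.86/0.7834) = 0.09308.
Trapped volume = 545.0 × 0.09308 = 50.729 mL.

51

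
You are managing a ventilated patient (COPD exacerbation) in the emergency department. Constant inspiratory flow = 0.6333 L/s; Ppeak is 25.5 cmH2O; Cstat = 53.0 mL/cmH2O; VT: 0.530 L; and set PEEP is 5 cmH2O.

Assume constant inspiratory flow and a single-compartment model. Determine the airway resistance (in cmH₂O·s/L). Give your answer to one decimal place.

16.6

Equation of motion (constant flow): PIP = Vt/C + R·V̇ + PEEP.
R·V̇ = PIP − Vt/C − PEEP = 25.5 − 530/53.0 − 5 = 25.5 − 10.0 − 5 = 10.5 cmH2O.
R = 10.5 / 0.6333 = 16.58 cmH2O·s/L.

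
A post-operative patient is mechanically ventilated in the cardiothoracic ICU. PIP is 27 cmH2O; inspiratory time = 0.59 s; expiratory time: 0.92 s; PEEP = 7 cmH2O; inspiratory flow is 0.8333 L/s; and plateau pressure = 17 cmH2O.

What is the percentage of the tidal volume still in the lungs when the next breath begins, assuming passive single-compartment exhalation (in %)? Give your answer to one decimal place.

21.0

Vt = flow × Ti = 0.8333 L/s × 0.59 s × 1000 mL/L = 491.65 mL.
R = (PIP − Pplat)/V̇ = (27 − 17) / 0.8333 = 10.0/0.8333 = 12.0 cmH2O·s/L.
C = Vt/(Pplat − PEEP) = 491.65 / (17 − 7) = 491.65/10.0 = 49.165 mL/cmH2O.
τ = R × C = 12.0 × 0.04917 L/cmH2O = 0.59 s.
Fraction remaining at end-expiration = e^(−Te/τ) = e^(−0.92/0.59) = 0.2103 → 21.03%.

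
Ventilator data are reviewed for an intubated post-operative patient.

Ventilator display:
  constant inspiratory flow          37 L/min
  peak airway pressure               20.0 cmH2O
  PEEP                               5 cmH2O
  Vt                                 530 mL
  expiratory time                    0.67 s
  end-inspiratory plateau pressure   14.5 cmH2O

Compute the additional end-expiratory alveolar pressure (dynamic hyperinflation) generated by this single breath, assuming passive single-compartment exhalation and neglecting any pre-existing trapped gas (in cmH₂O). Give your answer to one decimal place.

2.5

Flow: 37 L/min ÷ 60 = 0.6167 L/s.
R = (PIP − Pplat)/V̇ = (20.0 − 14.5) / 0.6167 = 5.5/0.6167 = 8.918 cmH2O·s/L.
C = Vt/(Pplat − PEEP) = 530.0 / (14.5 − 5) = 530.0/9.5 = 55.789 mL/cmH2O.
τ = R × C = 8.918 × 0.05579 L/cmH2O = 0.4975 s.
Fraction remaining = e^(−Te/τ) = e^(−0.67/0.4975) = 0.2601; trapped volume = 530.0 × 0.2601 = 137.85 mL.
Additional alveolar pressure from trapping ≈ V_trapped / C = 137.85 / 55.789 = 2.471 cmH2O.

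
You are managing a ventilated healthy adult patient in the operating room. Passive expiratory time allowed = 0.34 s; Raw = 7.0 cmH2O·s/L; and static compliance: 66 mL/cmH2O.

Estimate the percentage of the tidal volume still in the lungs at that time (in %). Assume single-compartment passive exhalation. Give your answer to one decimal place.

47.9

τ = R × C = 7.0 × 66 mL/cmH2O = 7.0 × 0.066 L/cmH2O = 0.462 s.
Passive exhalation: V(t)/V₀ = e^(−t/τ) = e^(−0.34/0.462) = 0.4791.
Fraction remaining = 0.4791 → 47.91%.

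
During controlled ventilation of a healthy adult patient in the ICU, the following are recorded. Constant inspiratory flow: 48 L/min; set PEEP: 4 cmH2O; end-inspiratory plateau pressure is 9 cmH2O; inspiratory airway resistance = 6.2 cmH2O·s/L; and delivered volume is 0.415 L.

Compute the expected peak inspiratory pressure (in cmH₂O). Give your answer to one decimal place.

14.0

Flow: 48 L/min ÷ 60 = 0.8 L/s.
PIP = Pplat + Raw × flow = 9 + 6.2 × 0.8 = 9 + 4.96 = 13.96 cmH2O.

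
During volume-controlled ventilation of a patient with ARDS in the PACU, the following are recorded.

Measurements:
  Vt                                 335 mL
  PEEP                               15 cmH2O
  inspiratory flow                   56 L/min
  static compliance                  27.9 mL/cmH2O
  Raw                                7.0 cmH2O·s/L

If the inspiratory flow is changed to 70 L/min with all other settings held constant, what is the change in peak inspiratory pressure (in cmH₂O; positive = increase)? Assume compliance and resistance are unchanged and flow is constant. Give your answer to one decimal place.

1.6

Flow: 56 L/min ÷ 60 = 0.9333 L/s.
New flow: 70 L/min ÷ 60 = 1.1667 L/s.
PIP = Vt/C + R·V̇ + PEEP (constant-flow equation of motion).
Only the resistive term changes: ΔPIP = R × ΔV̇ = 7.0 × (1.1667 − 0.9333) = 7.0 × 0.2334 = 1.634 cmH2O.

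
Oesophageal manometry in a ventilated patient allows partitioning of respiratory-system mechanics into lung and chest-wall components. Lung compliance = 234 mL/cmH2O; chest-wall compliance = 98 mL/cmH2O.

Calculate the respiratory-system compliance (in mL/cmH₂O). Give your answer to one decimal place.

69.1

Lung and chest wall are elastances in series: 1/Crs = 1/CL + 1/Ccw.
1/Crs = 1/234 + 1/98 = 0.01448.
Crs = 69.061 mL/cmH2O.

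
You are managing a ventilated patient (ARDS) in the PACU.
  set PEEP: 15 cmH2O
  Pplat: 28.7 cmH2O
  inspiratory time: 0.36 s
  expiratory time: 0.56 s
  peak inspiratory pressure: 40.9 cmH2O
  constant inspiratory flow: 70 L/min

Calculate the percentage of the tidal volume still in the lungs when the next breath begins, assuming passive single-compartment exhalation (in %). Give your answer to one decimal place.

17.4

Flow: 70 L/min ÷ 60 = 1.1667 L/s.
Vt = flow × Ti = 1.1667 L/s × 0.36 s × 1000 mL/L = 420.01 mL.
R = (PIP − Pplat)/V̇ = (40.9 − 28.7) / 1.1667 = 12.2/1.1667 = 10.457 cmH2O·s/L.
C = Vt/(Pplat − PEEP) = 420.01 / (28.7 − 15) = 420.01/13.7 = 30.658 mL/cmH2O.
τ = R × C = 10.457 × 0.03066 L/cmH2O = 0.3206 s.
Fraction remaining at end-expiration = e^(−Te/τ) = e^(−0.56/0.3206) = 0.1743 → 17.43%.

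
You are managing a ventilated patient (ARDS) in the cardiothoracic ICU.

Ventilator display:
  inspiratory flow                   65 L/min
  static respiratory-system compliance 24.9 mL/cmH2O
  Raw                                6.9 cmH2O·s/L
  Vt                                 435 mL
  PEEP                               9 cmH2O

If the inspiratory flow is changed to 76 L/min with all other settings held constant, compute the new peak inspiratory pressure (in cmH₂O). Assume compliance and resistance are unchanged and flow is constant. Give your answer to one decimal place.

35.2

Flow: 65 L/min ÷ 60 = 1.0833 L/s.
New flow: 76 L/min ÷ 60 = 1.2667 L/s.
PIP = Vt/C + R·V̇ + PEEP (constant-flow equation of motion).
Only the resistive term changes: ΔPIP = R × ΔV̇ = 6.9 × (1.2667 − 1.0833) = 6.9 × 0.1834 = 1.265 cmH2O.
Original PIP = 435/24.9 + 6.9×1.0833 + 9 = 33.945 cmH2O; new PIP = 33.945 + (1.265) = 35.21 cmH2O.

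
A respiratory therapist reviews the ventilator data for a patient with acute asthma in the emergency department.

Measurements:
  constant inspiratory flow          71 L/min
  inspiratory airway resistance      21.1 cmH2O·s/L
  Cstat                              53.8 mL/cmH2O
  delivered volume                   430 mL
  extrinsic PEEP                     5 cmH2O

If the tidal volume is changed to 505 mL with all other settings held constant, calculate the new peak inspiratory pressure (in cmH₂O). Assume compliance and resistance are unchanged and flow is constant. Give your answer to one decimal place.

Flow: 71 L/min ÷ 60 = 1.1833 L/s.
PIP = Vt/C + R·V̇ + PEEP (constant-flow equation of motion).
Only the elastic term changes: ΔPIP = ΔVt / C = (505 − 430) / 53.8 = 1.394 cmH2O.
Original PIP = 430/53.8 + 21.1×1.1833 + 5 = 37.96 cmH2O; new PIP = 37.96 + (1.394) = 39.354 cmH2O.

39.4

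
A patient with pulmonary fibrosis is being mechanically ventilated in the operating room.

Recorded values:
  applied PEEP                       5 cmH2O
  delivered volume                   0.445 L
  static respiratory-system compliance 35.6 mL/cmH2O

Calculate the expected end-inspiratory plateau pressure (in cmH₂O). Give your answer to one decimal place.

Pplat = PEEP + Vt / Cstat = 5 + 445 / 35.6 = 5 + 12.5 = 17.5 cmH2O.

17.5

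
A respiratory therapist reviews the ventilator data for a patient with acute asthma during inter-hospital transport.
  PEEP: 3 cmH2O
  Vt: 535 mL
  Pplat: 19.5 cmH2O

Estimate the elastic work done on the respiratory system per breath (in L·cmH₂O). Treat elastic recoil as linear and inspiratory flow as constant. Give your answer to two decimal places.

Elastic work ≈ ½ × (Pplat − PEEP) × Vt = 0.5 × (19.5 − 3) × 0.535 L = 0.5 × 16.5 × 0.535 = 4.414 L·cmH2O.

4.41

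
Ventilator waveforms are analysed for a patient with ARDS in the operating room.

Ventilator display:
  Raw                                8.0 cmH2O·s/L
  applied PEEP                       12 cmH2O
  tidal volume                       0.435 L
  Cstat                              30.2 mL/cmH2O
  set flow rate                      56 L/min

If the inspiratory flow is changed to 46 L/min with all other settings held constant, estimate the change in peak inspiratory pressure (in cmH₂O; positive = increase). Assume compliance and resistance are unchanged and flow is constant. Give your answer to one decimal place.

-1.3

Flow: 56 L/min ÷ 60 = 0.9333 L/s.
New flow: 46 L/min ÷ 60 = 0.7667 L/s.
PIP = Vt/C + R·V̇ + PEEP (constant-flow equation of motion).
Only the resistive term changes: ΔPIP = R × ΔV̇ = 8.0 × (0.7667 − 0.9333) = 8.0 × -0.1666 = -1.333 cmH2O.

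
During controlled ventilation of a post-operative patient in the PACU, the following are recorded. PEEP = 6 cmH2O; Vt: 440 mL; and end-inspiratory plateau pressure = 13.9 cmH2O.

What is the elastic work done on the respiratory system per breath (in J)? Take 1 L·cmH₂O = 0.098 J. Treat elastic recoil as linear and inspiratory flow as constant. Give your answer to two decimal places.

Elastic work ≈ ½ × (Pplat − PEEP) × Vt = 0.5 × (13.9 − 6) × 0.440 L = 0.5 × 7.9 × 0.440 = 1.738 L·cmH2O.
× 0.098 J/(L·cmH2O) → 0.1703 J.

0.17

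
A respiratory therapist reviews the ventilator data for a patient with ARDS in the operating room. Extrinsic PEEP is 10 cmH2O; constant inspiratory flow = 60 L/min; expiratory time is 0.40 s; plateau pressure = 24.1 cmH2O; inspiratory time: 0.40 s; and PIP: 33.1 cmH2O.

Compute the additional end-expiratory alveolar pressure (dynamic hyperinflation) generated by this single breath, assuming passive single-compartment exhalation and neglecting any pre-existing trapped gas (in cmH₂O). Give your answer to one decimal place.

2.9

Flow: 60 L/min ÷ 60 = 1 L/s.
Vt = flow × Ti = 1 L/s × 0.40 s × 1000 mL/L = 400.0 mL.
R = (PIP − Pplat)/V̇ = (33.1 − 24.1) / 1 = 9.0/1 = 9.0 cmH2O·s/L.
C = Vt/(Pplat − PEEP) = 400.0 / (24.1 − 10) = 400.0/14.1 = 28.369 mL/cmH2O.
τ = R × C = 9.0 × 0.02837 L/cmH2O = 0.2553 s.
Fraction remaining = e^(−Te/τ) = e^(−0.40/0.2553) = 0.2087; trapped volume = 400.0 × 0.2087 = 83.48 mL.
Additional alveolar pressure from trapping ≈ V_trapped / C = 83.48 / 28.369 = 2.943 cmH2O.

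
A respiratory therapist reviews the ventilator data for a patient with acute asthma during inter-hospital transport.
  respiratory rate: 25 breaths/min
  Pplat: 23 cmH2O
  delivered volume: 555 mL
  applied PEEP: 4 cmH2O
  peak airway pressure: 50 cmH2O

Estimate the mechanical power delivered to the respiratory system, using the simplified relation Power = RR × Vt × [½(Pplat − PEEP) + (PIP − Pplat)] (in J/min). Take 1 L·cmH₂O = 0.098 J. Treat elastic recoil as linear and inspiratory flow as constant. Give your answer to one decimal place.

49.6

Per-breath work = Vt × [½(Pplat−PEEP) + (PIP−Pplat)] = 0.555 × [0.5×19.0 + 27.0] = 0.555 × 36.5 = 20.258 L·cmH2O.
Power = 25 × 20.258 = 506.45 L·cmH2O/min.
× 0.098 J/(L·cmH2O) → 49.632 J/min.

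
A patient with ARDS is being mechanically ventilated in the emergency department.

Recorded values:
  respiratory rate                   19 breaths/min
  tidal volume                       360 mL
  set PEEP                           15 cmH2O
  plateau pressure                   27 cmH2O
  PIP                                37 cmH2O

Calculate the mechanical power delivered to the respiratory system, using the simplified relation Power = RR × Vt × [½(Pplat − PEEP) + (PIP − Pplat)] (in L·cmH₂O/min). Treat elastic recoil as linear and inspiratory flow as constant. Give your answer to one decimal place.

Per-breath work = Vt × [½(Pplat−PEEP) + (PIP−Pplat)] = 0.360 × [0.5×12.0 + 10.0] = 0.360 × 16.0 = 5.76 L·cmH2O.
Power = 19 × 5.76 = 109.44 L·cmH2O/min.

109.4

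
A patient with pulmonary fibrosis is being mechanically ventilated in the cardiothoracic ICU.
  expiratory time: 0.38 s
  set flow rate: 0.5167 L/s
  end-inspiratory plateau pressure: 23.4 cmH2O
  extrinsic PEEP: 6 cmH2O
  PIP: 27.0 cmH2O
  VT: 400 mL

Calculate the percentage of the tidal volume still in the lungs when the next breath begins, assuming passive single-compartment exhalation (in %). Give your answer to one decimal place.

9.3

R = (PIP − Pplat)/V̇ = (27.0 − 23.4) / 0.5167 = 3.6/0.5167 = 6.967 cmH2O·s/L.
C = Vt/(Pplat − PEEP) = 400.0 / (23.4 − 6) = 400.0/17.4 = 22.989 mL/cmH2O.
τ = R × C = 6.967 × 0.02299 L/cmH2O = 0.1602 s.
Fraction remaining at end-expiration = e^(−Te/τ) = e^(−0.38/0.1602) = 0.09329 → 9.329%.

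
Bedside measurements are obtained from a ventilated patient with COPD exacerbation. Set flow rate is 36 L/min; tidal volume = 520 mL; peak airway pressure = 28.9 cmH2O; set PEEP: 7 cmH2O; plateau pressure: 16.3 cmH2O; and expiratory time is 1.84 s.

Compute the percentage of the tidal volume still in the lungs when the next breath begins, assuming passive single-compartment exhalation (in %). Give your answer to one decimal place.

Flow: 36 L/min ÷ 60 = 0.6 L/s.
R = (PIP − Pplat)/V̇ = (28.9 − 16.3) / 0.6 = 12.6/0.6 = 21.0 cmH2O·s/L.
C = Vt/(Pplat − PEEP) = 520.0 / (16.3 − 7) = 520.0/9.3 = 55.914 mL/cmH2O.
τ = R × C = 21.0 × 0.05591 L/cmH2O = 1.174 s.
Fraction remaining at end-expiration = e^(−Te/τ) = e^(−1.84/1.174) = 0.2086 → 20.86%.

20.9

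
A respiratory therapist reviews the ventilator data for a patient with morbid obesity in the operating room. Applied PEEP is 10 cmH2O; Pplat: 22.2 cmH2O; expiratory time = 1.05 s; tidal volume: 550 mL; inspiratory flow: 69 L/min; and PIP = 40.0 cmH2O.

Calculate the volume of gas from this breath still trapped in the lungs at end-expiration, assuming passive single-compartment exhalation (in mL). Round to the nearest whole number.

122

Flow: 69 L/min ÷ 60 = 1.15 L/s.
R = (PIP − Pplat)/V̇ = (40.0 − 22.2) / 1.15 = 17.8/1.15 = 15.478 cmH2O·s/L.
C = Vt/(Pplat − PEEP) = 550.0 / (22.2 − 10) = 550.0/12.2 = 45.082 mL/cmH2O.
τ = R × C = 15.478 × 0.04508 L/cmH2O = 0.6977 s.
Fraction remaining = e^(−Te/τ) = e^(−1.05/0.6977) = 0.222.
Trapped volume = 550.0 × 0.222 = 122.1 mL.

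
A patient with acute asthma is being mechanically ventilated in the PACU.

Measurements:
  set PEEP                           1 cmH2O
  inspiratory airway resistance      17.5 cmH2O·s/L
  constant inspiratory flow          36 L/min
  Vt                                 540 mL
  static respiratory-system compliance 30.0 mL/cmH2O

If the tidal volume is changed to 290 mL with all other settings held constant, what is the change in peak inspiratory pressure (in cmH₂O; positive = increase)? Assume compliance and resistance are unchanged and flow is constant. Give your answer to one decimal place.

PIP = Vt/C + R·V̇ + PEEP (constant-flow equation of motion).
Only the elastic term changes: ΔPIP = ΔVt / C = (290 − 540) / 30.0 = -8.333 cmH2O.

-8.3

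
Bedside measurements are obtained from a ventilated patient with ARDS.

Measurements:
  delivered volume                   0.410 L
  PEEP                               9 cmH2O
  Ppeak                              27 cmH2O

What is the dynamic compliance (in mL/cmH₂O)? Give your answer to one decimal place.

22.8

Dynamic compliance = Vt / (PIP − PEEP) = 410 / (27 − 9) = 410 / 18.0 = 22.778 mL/cmH2O.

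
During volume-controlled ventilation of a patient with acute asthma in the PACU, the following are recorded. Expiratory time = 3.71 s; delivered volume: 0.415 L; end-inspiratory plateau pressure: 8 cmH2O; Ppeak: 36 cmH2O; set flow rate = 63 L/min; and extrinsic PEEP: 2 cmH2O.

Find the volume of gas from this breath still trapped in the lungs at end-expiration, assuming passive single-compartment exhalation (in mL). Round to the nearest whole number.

56

Flow: 63 L/min ÷ 60 = 1.05 L/s.
R = (PIP − Pplat)/V̇ = (36 − 8) / 1.05 = 28.0/1.05 = 26.667 cmH2O·s/L.
C = Vt/(Pplat − PEEP) = 415.0 / (8 − 2) = 415.0/6.0 = 69.167 mL/cmH2O.
τ = R × C = 26.667 × 0.06917 L/cmH2O = 1.845 s.
Fraction remaining = e^(−Te/τ) = e^(−3.71/1.845) = 0.1339.
Trapped volume = 415.0 × 0.1339 = 55.569 mL.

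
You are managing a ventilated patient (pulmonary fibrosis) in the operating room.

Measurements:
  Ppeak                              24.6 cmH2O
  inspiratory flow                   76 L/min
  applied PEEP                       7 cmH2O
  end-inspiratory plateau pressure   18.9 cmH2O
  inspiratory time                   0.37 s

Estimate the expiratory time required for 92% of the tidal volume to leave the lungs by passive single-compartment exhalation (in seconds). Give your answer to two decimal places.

0.45

Flow: 76 L/min ÷ 60 = 1.2667 L/s.
Vt = flow × Ti = 1.2667 L/s × 0.37 s × 1000 mL/L = 468.68 mL.
R = (PIP − Pplat)/V̇ = (24.6 − 18.9) / 1.2667 = 5.7/1.2667 = 4.5 cmH2O·s/L.
C = Vt/(Pplat − PEEP) = 468.68 / (18.9 − 7) = 468.68/11.9 = 39.385 mL/cmH2O.
τ = R × C = 4.5 × 0.03939 L/cmH2O = 0.1773 s.
t = −τ·ln(1 − 0.92) = −0.1773·ln(0.08) = 0.4478 s.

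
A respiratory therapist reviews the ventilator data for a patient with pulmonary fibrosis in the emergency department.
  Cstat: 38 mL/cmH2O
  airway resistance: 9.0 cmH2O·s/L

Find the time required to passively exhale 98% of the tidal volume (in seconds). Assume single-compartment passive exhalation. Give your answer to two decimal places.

1.34

τ = R × C = 9.0 × 38 mL/cmH2O = 9.0 × 0.038 L/cmH2O = 0.342 s.
Exhaled fraction f = 1 − e^(−t/τ) → t = −τ·ln(1 − f) = −0.342·ln(0.02) = 1.338 s.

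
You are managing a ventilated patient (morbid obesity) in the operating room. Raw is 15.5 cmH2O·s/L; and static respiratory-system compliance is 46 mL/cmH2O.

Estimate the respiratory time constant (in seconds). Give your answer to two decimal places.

τ = R × C = 15.5 × 46 mL/cmH2O = 15.5 × 0.046 L/cmH2O = 0.713 s.

0.71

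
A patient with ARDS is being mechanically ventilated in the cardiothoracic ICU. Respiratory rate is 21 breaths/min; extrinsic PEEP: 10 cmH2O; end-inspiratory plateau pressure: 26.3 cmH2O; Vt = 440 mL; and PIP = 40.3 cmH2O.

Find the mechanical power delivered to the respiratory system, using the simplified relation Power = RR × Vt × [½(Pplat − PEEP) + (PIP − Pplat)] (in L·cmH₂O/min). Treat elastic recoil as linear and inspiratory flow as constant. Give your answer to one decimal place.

204.7

Per-breath work = Vt × [½(Pplat−PEEP) + (PIP−Pplat)] = 0.440 × [0.5×16.3 + 14.0] = 0.440 × 22.15 = 9.746 L·cmH2O.
Power = 21 × 9.746 = 204.67 L·cmH2O/min.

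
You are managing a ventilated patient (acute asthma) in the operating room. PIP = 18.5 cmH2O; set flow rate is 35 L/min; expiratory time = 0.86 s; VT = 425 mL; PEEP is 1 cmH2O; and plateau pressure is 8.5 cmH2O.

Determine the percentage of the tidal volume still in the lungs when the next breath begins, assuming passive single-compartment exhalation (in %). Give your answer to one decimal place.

Flow: 35 L/min ÷ 60 = 0.5833 L/s.
R = (PIP − Pplat)/V̇ = (18.5 − 8.5) / 0.5833 = 10.0/0.5833 = 17.144 cmH2O·s/L.
C = Vt/(Pplat − PEEP) = 425.0 / (8.5 − 1) = 425.0/7.5 = 56.667 mL/cmH2O.
τ = R × C = 17.144 × 0.05667 L/cmH2O = 0.9716 s.
Fraction remaining at end-expiration = e^(−Te/τ) = e^(−0.86/0.9716) = 0.4127 → 41.27%.

41.3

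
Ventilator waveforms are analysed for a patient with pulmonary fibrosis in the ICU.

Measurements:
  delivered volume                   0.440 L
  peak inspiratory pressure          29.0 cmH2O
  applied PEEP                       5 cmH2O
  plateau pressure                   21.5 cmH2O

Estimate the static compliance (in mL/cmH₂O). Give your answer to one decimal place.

Cstat = Vt / (Pplat − PEEP) = 440 / (21.5 − 5) = 440 / 16.5 = 26.667 mL/cmH2O.

26.7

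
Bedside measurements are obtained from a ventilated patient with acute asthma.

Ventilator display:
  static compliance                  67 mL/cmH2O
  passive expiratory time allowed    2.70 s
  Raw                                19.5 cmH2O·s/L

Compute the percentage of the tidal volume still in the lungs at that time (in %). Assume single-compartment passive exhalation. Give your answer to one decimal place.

12.7

τ = R × C = 19.5 × 67 mL/cmH2O = 19.5 × 0.067 L/cmH2O = 1.307 s.
Passive exhalation: V(t)/V₀ = e^(−t/τ) = e^(−2.70/1.307) = 0.1267.
Fraction remaining = 0.1267 → 12.67%.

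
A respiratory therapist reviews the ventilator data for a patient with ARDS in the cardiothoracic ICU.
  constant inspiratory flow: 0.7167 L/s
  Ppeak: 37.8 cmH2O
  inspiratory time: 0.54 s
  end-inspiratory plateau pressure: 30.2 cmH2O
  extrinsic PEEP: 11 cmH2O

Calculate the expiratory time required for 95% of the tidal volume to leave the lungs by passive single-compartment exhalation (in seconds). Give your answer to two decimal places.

0.64

Vt = flow × Ti = 0.7167 L/s × 0.54 s × 1000 mL/L = 387.02 mL.
R = (PIP − Pplat)/V̇ = (37.8 − 30.2) / 0.7167 = 7.6/0.7167 = 10.604 cmH2O·s/L.
C = Vt/(Pplat − PEEP) = 387.02 / (30.2 − 11) = 387.02/19.2 = 20.157 mL/cmH2O.
τ = R × C = 10.604 × 0.02016 L/cmH2O = 0.2138 s.
t = −τ·ln(1 − 0.95) = −0.2138·ln(0.05) = 0.6405 s.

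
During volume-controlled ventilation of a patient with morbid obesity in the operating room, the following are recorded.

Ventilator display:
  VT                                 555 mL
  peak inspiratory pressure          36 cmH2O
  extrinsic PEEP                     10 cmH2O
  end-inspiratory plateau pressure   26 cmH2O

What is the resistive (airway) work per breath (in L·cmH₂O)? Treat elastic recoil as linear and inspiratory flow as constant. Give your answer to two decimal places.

With constant inspiratory flow the resistive pressure is constant at PIP − Pplat = 36 − 26 = 10.0 cmH2O, so resistive work = 10.0 × 0.555 = 5.55 L·cmH2O.

5.55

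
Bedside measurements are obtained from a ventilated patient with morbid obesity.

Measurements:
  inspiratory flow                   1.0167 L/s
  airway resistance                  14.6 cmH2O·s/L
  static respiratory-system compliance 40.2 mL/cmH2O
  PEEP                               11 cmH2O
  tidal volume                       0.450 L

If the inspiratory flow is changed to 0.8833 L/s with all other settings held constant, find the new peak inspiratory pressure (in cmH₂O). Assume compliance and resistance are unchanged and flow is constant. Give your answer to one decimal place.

35.1

PIP = Vt/C + R·V̇ + PEEP (constant-flow equation of motion).
Only the resistive term changes: ΔPIP = R × ΔV̇ = 14.6 × (0.8833 − 1.0167) = 14.6 × -0.1334 = -1.948 cmH2O.
Original PIP = 450/40.2 + 14.6×1.0167 + 11 = 37.038 cmH2O; new PIP = 37.038 + (-1.948) = 35.09 cmH2O.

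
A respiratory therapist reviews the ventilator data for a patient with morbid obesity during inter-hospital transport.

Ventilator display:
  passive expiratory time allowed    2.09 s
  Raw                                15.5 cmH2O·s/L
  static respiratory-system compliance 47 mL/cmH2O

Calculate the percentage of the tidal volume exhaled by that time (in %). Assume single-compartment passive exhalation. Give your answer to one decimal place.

τ = R × C = 15.5 × 47 mL/cmH2O = 15.5 × 0.047 L/cmH2O = 0.7285 s.
Passive exhalation: V(t)/V₀ = e^(−t/τ) = e^(−2.09/0.7285) = 0.05676.
Fraction exhaled = 1 − 0.05676 = 0.9432 → 94.32%.

94.3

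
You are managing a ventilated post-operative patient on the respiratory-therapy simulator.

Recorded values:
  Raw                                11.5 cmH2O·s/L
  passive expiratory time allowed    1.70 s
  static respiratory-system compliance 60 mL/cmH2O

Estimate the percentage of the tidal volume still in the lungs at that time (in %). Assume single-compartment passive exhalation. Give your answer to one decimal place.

τ = R × C = 11.5 × 60 mL/cmH2O = 11.5 × 0.060 L/cmH2O = 0.69 s.
Passive exhalation: V(t)/V₀ = e^(−t/τ) = e^(−1.70/0.69) = 0.08511.
Fraction remaining = 0.08511 → 8.511%.

8.5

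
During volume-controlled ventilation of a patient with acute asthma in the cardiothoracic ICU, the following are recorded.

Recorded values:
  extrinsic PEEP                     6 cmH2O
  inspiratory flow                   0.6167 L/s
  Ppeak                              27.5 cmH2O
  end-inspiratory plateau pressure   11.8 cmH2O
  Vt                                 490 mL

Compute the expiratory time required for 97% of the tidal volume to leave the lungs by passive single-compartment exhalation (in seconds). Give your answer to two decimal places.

7.54

R = (PIP − Pplat)/V̇ = (27.5 − 11.8) / 0.6167 = 15.7/0.6167 = 25.458 cmH2O·s/L.
C = Vt/(Pplat − PEEP) = 490.0 / (11.8 − 6) = 490.0/5.8 = 84.483 mL/cmH2O.
τ = R × C = 25.458 × 0.08448 L/cmH2O = 2.151 s.
t = −τ·ln(1 − 0.97) = −2.151·ln(0.03) = 7.543 s.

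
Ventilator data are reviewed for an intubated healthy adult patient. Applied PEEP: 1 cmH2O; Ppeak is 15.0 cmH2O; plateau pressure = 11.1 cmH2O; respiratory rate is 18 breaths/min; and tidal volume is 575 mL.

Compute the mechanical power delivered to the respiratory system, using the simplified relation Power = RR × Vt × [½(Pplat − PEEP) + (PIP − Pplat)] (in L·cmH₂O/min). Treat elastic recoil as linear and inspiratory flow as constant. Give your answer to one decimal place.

92.6

Per-breath work = Vt × [½(Pplat−PEEP) + (PIP−Pplat)] = 0.575 × [0.5×10.1 + 3.9] = 0.575 × 8.95 = 5.146 L·cmH2O.
Power = 18 × 5.146 = 92.628 L·cmH2O/min.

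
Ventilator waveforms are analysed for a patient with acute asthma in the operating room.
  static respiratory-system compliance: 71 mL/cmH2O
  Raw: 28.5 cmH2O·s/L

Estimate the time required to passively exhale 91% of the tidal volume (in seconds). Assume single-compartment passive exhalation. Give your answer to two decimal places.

4.87

τ = R × C = 28.5 × 71 mL/cmH2O = 28.5 × 0.071 L/cmH2O = 2.024 s.
Exhaled fraction f = 1 − e^(−t/τ) → t = −τ·ln(1 − f) = −2.024·ln(0.09) = 4.874 s.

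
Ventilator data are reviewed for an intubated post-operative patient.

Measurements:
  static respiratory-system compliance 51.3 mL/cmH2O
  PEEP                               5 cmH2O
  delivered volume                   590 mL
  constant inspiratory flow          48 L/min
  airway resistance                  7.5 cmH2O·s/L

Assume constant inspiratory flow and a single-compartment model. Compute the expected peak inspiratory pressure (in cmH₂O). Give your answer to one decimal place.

22.5

Flow: 48 L/min ÷ 60 = 0.8 L/s.
Equation of motion (constant flow): PIP = Vt/C + R·V̇ + PEEP.
PIP = 590/51.3 + 7.5×0.8 + 5 = 11.501 + 6.0 + 5 = 22.501 cmH2O.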